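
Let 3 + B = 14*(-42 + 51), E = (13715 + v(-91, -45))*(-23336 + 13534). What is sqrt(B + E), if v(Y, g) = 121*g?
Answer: I*sqrt(81062417) ≈ 9003.5*I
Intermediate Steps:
E = -81062540 (E = (13715 + 121*(-45))*(-23336 + 13534) = (13715 - 5445)*(-9802) = 8270*(-9802) = -81062540)
B = 123 (B = -3 + 14*(-42 + 51) = -3 + 14*9 = -3 + 126 = 123)
sqrt(B + E) = sqrt(123 - 81062540) = sqrt(-81062417) = I*sqrt(81062417)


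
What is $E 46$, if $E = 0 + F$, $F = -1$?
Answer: $-46$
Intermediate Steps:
$E = -1$ ($E = 0 - 1 = -1$)
$E 46 = \left(-1\right) 46 = -46$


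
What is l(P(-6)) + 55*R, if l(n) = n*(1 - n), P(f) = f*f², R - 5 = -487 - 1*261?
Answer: -87737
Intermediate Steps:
R = -743 (R = 5 + (-487 - 1*261) = 5 + (-487 - 261) = 5 - 748 = -743)
P(f) = f³
l(P(-6)) + 55*R = (-6)³*(1 - 1*(-6)³) + 55*(-743) = -216*(1 - 1*(-216)) - 40865 = -216*(1 + 216) - 40865 = -216*217 - 40865 = -46872 - 40865 = -87737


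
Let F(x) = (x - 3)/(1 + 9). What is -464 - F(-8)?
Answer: -4629/10 ≈ -462.90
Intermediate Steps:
F(x) = -3/10 + x/10 (F(x) = (-3 + x)/10 = (-3 + x)*(1/10) = -3/10 + x/10)
-464 - F(-8) = -464 - (-3/10 + (1/10)*(-8)) = -464 - (-3/10 - 4/5) = -464 - 1*(-11/10) = -464 + 11/10 = -4629/10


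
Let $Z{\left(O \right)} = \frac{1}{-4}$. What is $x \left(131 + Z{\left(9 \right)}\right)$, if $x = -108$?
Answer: $-14121$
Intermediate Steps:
$Z{\left(O \right)} = - \frac{1}{4}$
$x \left(131 + Z{\left(9 \right)}\right) = - 108 \left(131 - \frac{1}{4}\right) = \left(-108\right) \frac{523}{4} = -14121$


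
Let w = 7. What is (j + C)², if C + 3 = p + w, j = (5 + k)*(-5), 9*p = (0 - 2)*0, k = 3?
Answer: 1296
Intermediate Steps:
p = 0 (p = ((0 - 2)*0)/9 = (-2*0)/9 = (⅑)*0 = 0)
j = -40 (j = (5 + 3)*(-5) = 8*(-5) = -40)
C = 4 (C = -3 + (0 + 7) = -3 + 7 = 4)
(j + C)² = (-40 + 4)² = (-36)² = 1296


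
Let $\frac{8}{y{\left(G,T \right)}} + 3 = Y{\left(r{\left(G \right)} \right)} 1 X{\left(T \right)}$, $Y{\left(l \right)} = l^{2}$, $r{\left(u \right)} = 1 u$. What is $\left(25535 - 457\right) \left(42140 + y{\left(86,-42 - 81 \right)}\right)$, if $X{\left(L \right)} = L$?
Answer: $\frac{961370685579496}{909711} \approx 1.0568 \cdot 10^{9}$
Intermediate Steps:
$r{\left(u \right)} = u$
$y{\left(G,T \right)} = \frac{8}{-3 + T G^{2}}$ ($y{\left(G,T \right)} = \frac{8}{-3 + G^{2} \cdot 1 T} = \frac{8}{-3 + G^{2} T} = \frac{8}{-3 + T G^{2}}$)
$\left(25535 - 457\right) \left(42140 + y{\left(86,-42 - 81 \right)}\right) = \left(25535 - 457\right) \left(42140 + \frac{8}{-3 + \left(-42 - 81\right) 86^{2}}\right) = 25078 \left(42140 + \frac{8}{-3 - 909708}\right) = 25078 \left(42140 + \frac{8}{-909711}\right) = 25078 \left(42140 + 8 \left(- \frac{1}{909711}\right)\right) = 25078 \left(42140 - \frac{8}{909711}\right) = 25078 \cdot \frac{38335221532}{909711} = \frac{961370685579496}{909711}$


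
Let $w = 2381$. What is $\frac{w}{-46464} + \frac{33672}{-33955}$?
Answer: $- \frac{1645382663}{1577685120} \approx -1.0429$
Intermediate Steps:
$\frac{w}{-46464} + \frac{33672}{-33955} = \frac{2381}{-46464} + \frac{33672}{-33955} = 2381 \left(- \frac{1}{46464}\right) + 33672 \left(- \frac{1}{33955}\right) = - \frac{2381}{46464} - \frac{33672}{33955} = - \frac{1645382663}{1577685120}$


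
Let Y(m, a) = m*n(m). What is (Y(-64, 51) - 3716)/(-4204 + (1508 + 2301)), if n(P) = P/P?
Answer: 756/79 ≈ 9.5696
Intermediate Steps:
n(P) = 1
Y(m, a) = m (Y(m, a) = m*1 = m)
(Y(-64, 51) - 3716)/(-4204 + (1508 + 2301)) = (-64 - 3716)/(-4204 + (1508 + 2301)) = -3780/(-4204 + 3809) = -3780/(-395) = -3780*(-1/395) = 756/79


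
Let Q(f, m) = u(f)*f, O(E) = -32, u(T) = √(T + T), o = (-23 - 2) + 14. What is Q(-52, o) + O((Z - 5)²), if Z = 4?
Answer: -32 - 104*I*√26 ≈ -32.0 - 530.3*I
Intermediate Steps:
o = -11 (o = -25 + 14 = -11)
u(T) = √2*√T (u(T) = √(2*T) = √2*√T)
Q(f, m) = √2*f^(3/2) (Q(f, m) = (√2*√f)*f = √2*f^(3/2))
Q(-52, o) + O((Z - 5)²) = √2*(-52)^(3/2) - 32 = √2*(-104*I*√13) - 32 = -104*I*√26 - 32 = -32 - 104*I*√26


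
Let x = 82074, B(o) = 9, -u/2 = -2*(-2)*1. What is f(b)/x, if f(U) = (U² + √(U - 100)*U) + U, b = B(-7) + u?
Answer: 1/41037 + I*√11/27358 ≈ 2.4368e-5 + 0.00012123*I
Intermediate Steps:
u = -8 (u = -2*(-2*(-2)) = -8 ≈ -8.0000)
b = 1 (b = 9 - 8 = 1)
f(U) = U + U² + U*√(-100 + U) (f(U) = (U² + √(-100 + U)*U) + U = (U² + U*√(-100 + U)) + U = U + U² + U*√(-100 + U))
f(b)/x = (1*(1 + 1 + √(-100 + 1)))/82074 = (1*(1 + 1 + √(-99)))*(1/82074) = (1*(1 + 1 + 3*I*√11))*(1/82074) = (1*(2 + 3*I*√11))*(1/82074) = (2 + 3*I*√11)*(1/82074) = 1/41037 + I*√11/27358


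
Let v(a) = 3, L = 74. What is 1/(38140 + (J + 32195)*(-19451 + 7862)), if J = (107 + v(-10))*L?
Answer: -1/467404175 ≈ -2.1395e-9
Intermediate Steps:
J = 8140 (J = (107 + 3)*74 = 110*74 = 8140)
1/(38140 + (J + 32195)*(-19451 + 7862)) = 1/(38140 + (8140 + 32195)*(-19451 + 7862)) = 1/(38140 + 40335*(-11589)) = 1/(38140 - 467442315) = 1/(-467404175) = -1/467404175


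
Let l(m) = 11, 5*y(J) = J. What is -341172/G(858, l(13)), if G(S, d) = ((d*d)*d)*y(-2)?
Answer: 852930/1331 ≈ 640.82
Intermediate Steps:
y(J) = J/5
G(S, d) = -2*d³/5 (G(S, d) = ((d*d)*d)*((⅕)*(-2)) = (d²*d)*(-⅖) = d³*(-⅖) = -2*d³/5)
-341172/G(858, l(13)) = -341172/((-⅖*11³)) = -341172/((-⅖*1331)) = -341172/(-2662/5) = -341172*(-5/2662) = 852930/1331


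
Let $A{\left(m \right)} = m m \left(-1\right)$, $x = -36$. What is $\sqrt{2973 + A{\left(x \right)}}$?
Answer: $\sqrt{1677} \approx 40.951$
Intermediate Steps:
$A{\left(m \right)} = - m^{2}$ ($A{\left(m \right)} = m^{2} \left(-1\right) = - m^{2}$)
$\sqrt{2973 + A{\left(x \right)}} = \sqrt{2973 - \left(-36\right)^{2}} = \sqrt{2973 - 1296} = \sqrt{1677}$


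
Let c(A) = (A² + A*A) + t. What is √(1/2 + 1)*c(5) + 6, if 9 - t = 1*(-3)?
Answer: 6 + 31*√6 ≈ 81.934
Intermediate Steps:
t = 12 (t = 9 - (-3) = 9 - 1*(-3) = 9 + 3 = 12)
c(A) = 12 + 2*A² (c(A) = (A² + A*A) + 12 = (A² + A²) + 12 = 2*A² + 12 = 12 + 2*A²)
√(1/2 + 1)*c(5) + 6 = √(1/2 + 1)*(12 + 2*5²) + 6 = √(1*(½) + 1)*(12 + 2*25) + 6 = √(½ + 1)*(12 + 50) + 6 = √(3/2)*62 + 6 = (√6/2)*62 + 6 = 31*√6 + 6 = 6 + 31*√6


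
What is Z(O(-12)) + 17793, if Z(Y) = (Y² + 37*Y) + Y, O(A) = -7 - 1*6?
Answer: 17468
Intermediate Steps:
O(A) = -13 (O(A) = -7 - 6 = -13)
Z(Y) = Y² + 38*Y
Z(O(-12)) + 17793 = -13*(38 - 13) + 17793 = -13*25 + 17793 = -325 + 17793 = 17468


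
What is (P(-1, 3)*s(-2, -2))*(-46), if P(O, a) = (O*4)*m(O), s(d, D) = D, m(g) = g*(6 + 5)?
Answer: 4048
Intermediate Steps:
m(g) = 11*g (m(g) = g*11 = 11*g)
P(O, a) = 44*O**2 (P(O, a) = (O*4)*(11*O) = (4*O)*(11*O) = 44*O**2)
(P(-1, 3)*s(-2, -2))*(-46) = ((44*(-1)**2)*(-2))*(-46) = ((44*1)*(-2))*(-46) = (44*(-2))*(-46) = -88*(-46) = 4048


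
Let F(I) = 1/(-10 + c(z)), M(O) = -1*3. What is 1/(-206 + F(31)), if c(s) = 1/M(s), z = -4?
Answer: -31/6389 ≈ -0.0048521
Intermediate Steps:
M(O) = -3
c(s) = -1/3 (c(s) = 1/(-3) = -1/3)
F(I) = -3/31 (F(I) = 1/(-10 - 1/3) = 1/(-31/3) = -3/31)
1/(-206 + F(31)) = 1/(-206 - 3/31) = 1/(-6389/31) = -31/6389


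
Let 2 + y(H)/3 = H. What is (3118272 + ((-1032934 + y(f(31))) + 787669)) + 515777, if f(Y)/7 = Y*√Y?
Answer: 3388778 + 651*√31 ≈ 3.3924e+6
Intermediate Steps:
f(Y) = 7*Y^(3/2) (f(Y) = 7*(Y*√Y) = 7*Y^(3/2))
y(H) = -6 + 3*H
(3118272 + ((-1032934 + y(f(31))) + 787669)) + 515777 = (3118272 + ((-1032934 + (-6 + 3*(7*31^(3/2)))) + 787669)) + 515777 = (3118272 + ((-1032934 + (-6 + 3*(7*(31*√31)))) + 787669)) + 515777 = (3118272 + ((-1032934 + (-6 + 3*(217*√31))) + 787669)) + 515777 = (3118272 + ((-1032934 + (-6 + 651*√31)) + 787669)) + 515777 = (3118272 + ((-1032940 + 651*√31) + 787669)) + 515777 = (3118272 + (-245271 + 651*√31)) + 515777 = (2873001 + 651*√31) + 515777 = 3388778 + 651*√31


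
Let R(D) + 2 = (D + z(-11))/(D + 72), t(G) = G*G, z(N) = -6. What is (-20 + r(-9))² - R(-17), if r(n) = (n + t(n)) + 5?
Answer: 178828/55 ≈ 3251.4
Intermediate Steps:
t(G) = G²
r(n) = 5 + n + n² (r(n) = (n + n²) + 5 = 5 + n + n²)
R(D) = -2 + (-6 + D)/(72 + D) (R(D) = -2 + (D - 6)/(D + 72) = -2 + (-6 + D)/(72 + D))
(-20 + r(-9))² - R(-17) = (-20 + (5 - 9 + (-9)²))² - (-150 - 1*(-17))/(72 - 17) = (-20 + (5 - 9 + 81))² - (-150 + 17)/55 = (-20 + 77)² - (-133)/55 = 57² - 1*(-133/55) = 3249 + 133/55 = 178828/55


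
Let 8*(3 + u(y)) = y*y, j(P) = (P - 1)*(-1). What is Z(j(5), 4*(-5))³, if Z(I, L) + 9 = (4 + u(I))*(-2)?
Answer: -3375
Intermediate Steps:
j(P) = 1 - P (j(P) = (-1 + P)*(-1) = 1 - P)
u(y) = -3 + y²/8 (u(y) = -3 + (y*y)/8 = -3 + y²/8)
Z(I, L) = -11 - I²/4 (Z(I, L) = -9 + (4 + (-3 + I²/8))*(-2) = -9 + (1 + I²/8)*(-2) = -9 + (-2 - I²/4) = -11 - I²/4)
Z(j(5), 4*(-5))³ = (-11 - (1 - 1*5)²/4)³ = (-11 - (1 - 5)²/4)³ = (-11 - ¼*(-4)²)³ = (-11 - ¼*16)³ = (-11 - 4)³ = (-15)³ = -3375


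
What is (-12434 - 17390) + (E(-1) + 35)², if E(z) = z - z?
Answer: -28599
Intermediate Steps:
E(z) = 0
(-12434 - 17390) + (E(-1) + 35)² = (-12434 - 17390) + (0 + 35)² = -29824 + 35² = -29824 + 1225 = -28599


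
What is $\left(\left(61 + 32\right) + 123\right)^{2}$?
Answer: $46656$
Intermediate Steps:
$\left(\left(61 + 32\right) + 123\right)^{2} = \left(93 + 123\right)^{2} = 216^{2} = 46656$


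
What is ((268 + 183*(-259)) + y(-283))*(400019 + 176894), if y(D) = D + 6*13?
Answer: -27307599942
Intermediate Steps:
y(D) = 78 + D (y(D) = D + 78 = 78 + D)
((268 + 183*(-259)) + y(-283))*(400019 + 176894) = ((268 + 183*(-259)) + (78 - 283))*(400019 + 176894) = ((268 - 47397) - 205)*576913 = (-47129 - 205)*576913 = -47334*576913 = -27307599942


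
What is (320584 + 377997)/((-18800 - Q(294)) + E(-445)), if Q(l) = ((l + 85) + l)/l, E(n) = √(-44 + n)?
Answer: -1135330112174622/30557422171333 - 60382547316*I*√489/30557422171333 ≈ -37.154 - 0.043697*I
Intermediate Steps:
Q(l) = (85 + 2*l)/l (Q(l) = ((85 + l) + l)/l = (85 + 2*l)/l)
(320584 + 377997)/((-18800 - Q(294)) + E(-445)) = (320584 + 377997)/((-18800 - (2 + 85/294)) + √(-44 - 445)) = 698581/((-18800 - (2 + 85*(1/294))) + √(-489)) = 698581/((-18800 - (2 + 85/294)) + I*√489) = 698581/((-18800 - 1*673/294) + I*√489) = 698581/((-18800 - 673/294) + I*√489) = 698581/(-5527873/294 + I*√489)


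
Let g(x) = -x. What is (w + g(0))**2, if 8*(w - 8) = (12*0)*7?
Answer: 64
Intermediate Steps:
w = 8 (w = 8 + ((12*0)*7)/8 = 8 + (0*7)/8 = 8 + (1/8)*0 = 8 + 0 = 8)
(w + g(0))**2 = (8 - 1*0)**2 = (8 + 0)**2 = 8**2 = 64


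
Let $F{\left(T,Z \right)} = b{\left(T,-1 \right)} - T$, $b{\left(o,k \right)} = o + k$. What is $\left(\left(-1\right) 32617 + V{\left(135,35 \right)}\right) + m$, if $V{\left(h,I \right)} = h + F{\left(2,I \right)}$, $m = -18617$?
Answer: $-51100$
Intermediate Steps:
$b{\left(o,k \right)} = k + o$
$F{\left(T,Z \right)} = -1$ ($F{\left(T,Z \right)} = \left(-1 + T\right) - T = -1$)
$V{\left(h,I \right)} = -1 + h$ ($V{\left(h,I \right)} = h - 1 = -1 + h$)
$\left(\left(-1\right) 32617 + V{\left(135,35 \right)}\right) + m = \left(\left(-1\right) 32617 + \left(-1 + 135\right)\right) - 18617 = \left(-32617 + 134\right) - 18617 = -32483 - 18617 = -51100$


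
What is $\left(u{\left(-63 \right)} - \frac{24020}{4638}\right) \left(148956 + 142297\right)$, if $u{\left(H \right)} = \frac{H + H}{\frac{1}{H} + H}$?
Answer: $- \frac{4262702890967}{4603215} \approx -9.2603 \cdot 10^{5}$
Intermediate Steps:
$u{\left(H \right)} = \frac{2 H}{H + \frac{1}{H}}$
$\left(u{\left(-63 \right)} - \frac{24020}{4638}\right) \left(148956 + 142297\right) = \left(\frac{2 \left(-63\right)^{2}}{1 + \left(-63\right)^{2}} - \frac{24020}{4638}\right) \left(148956 + 142297\right) = \left(2 \cdot 3969 \frac{1}{1 + 3969} - \frac{12010}{2319}\right) 291253 = \left(2 \cdot 3969 \cdot \frac{1}{3970} - \frac{12010}{2319}\right) 291253 = \left(\frac{3969}{1985} - \frac{12010}{2319}\right) 291253 = \left(- \frac{14635739}{4603215}\right) 291253 = - \frac{4262702890967}{4603215}$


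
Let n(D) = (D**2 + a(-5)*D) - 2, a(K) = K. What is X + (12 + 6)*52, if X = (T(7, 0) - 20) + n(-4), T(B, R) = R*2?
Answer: 950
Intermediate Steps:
T(B, R) = 2*R
n(D) = -2 + D**2 - 5*D (n(D) = (D**2 - 5*D) - 2 = -2 + D**2 - 5*D)
X = 14 (X = (2*0 - 20) + (-2 + (-4)**2 - 5*(-4)) = (0 - 20) + (-2 + 16 + 20) = -20 + 34 = 14)
X + (12 + 6)*52 = 14 + (12 + 6)*52 = 14 + 18*52 = 14 + 936 = 950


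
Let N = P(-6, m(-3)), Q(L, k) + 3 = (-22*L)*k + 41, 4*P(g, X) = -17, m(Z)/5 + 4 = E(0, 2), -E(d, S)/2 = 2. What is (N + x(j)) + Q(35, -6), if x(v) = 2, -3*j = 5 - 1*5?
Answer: 18623/4 ≈ 4655.8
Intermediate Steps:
E(d, S) = -4 (E(d, S) = -2*2 = -4)
m(Z) = -40 (m(Z) = -20 + 5*(-4) = -20 - 20 = -40)
j = 0 (j = -(5 - 1*5)/3 = -(5 - 5)/3 = -⅓*0 = 0)
P(g, X) = -17/4 (P(g, X) = (¼)*(-17) = -17/4)
Q(L, k) = 38 - 22*L*k (Q(L, k) = -3 + ((-22*L)*k + 41) = -3 + (-22*L*k + 41) = -3 + (41 - 22*L*k) = 38 - 22*L*k)
N = -17/4 ≈ -4.2500
(N + x(j)) + Q(35, -6) = (-17/4 + 2) + (38 - 22*35*(-6)) = -9/4 + (38 + 4620) = -9/4 + 4658 = 18623/4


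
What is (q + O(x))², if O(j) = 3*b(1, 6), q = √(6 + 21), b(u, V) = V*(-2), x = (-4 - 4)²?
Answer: 1323 - 216*√3 ≈ 948.88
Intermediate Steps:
x = 64 (x = (-8)² = 64)
b(u, V) = -2*V
q = 3*√3 (q = √27 = 3*√3 ≈ 5.1962)
O(j) = -36 (O(j) = 3*(-2*6) = 3*(-12) = -36)
(q + O(x))² = (3*√3 - 36)² = (-36 + 3*√3)²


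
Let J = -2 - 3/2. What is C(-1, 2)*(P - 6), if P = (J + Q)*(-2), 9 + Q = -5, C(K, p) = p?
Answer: 58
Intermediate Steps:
J = -7/2 (J = -2 - 3/2 = -7/2 ≈ -3.5000)
Q = -14 (Q = -9 - 5 = -14)
P = 35 (P = (-7/2 - 14)*(-2) = -35/2*(-2) = 35)
C(-1, 2)*(P - 6) = 2*(35 - 6) = 2*29 = 58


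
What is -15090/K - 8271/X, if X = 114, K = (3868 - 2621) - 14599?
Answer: -9059511/126844 ≈ -71.422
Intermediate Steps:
K = -13352 (K = 1247 - 14599 = -13352)
-15090/K - 8271/X = -15090/(-13352) - 8271/114 = -15090*(-1/13352) - 8271*1/114 = 7545/6676 - 2757/38 = -9059511/126844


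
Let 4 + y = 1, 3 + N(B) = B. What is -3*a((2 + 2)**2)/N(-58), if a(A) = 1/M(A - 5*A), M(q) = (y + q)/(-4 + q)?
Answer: 204/4087 ≈ 0.049914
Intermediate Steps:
N(B) = -3 + B
y = -3 (y = -4 + 1 = -3)
M(q) = (-3 + q)/(-4 + q)
a(A) = (-4 - 4*A)/(-3 - 4*A) (a(A) = 1/((-3 + (A - 5*A))/(-4 + (A - 5*A))) = 1/((-3 - 4*A)/(-4 - 4*A)) = (-4 - 4*A)/(-3 - 4*A))
-3*a((2 + 2)**2)/N(-58) = -3*4*(1 + (2 + 2)**2)/(3 + 4*(2 + 2)**2)/(-3 - 58) = -3*4*(1 + 4**2)/(3 + 4*4**2)/(-61) = -3*4*(1 + 16)/(3 + 4*16)*(-1)/61 = -3*4*17/(3 + 64)*(-1)/61 = -3*4*17/67*(-1)/61 = -3*4*(1/67)*17*(-1)/61 = -204*(-1)/(67*61) = -3*(-68/4087) = 204/4087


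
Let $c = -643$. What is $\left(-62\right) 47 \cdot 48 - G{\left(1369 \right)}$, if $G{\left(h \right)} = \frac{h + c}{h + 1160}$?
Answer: $- \frac{117912338}{843} \approx -1.3987 \cdot 10^{5}$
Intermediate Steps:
$G{\left(h \right)} = \frac{-643 + h}{1160 + h}$ ($G{\left(h \right)} = \frac{h - 643}{h + 1160} = \frac{-643 + h}{1160 + h}$)
$\left(-62\right) 47 \cdot 48 - G{\left(1369 \right)} = \left(-62\right) 47 \cdot 48 - \frac{-643 + 1369}{1160 + 1369} = \left(-2914\right) 48 - \frac{1}{2529} \cdot 726 = -139872 - \frac{1}{2529} \cdot 726 = -139872 - \frac{242}{843} = - \frac{117912338}{843}$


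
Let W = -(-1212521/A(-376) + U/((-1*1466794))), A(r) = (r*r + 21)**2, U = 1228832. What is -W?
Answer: -12284976921619181/14662888074705773 ≈ -0.83783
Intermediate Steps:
A(r) = (21 + r**2)**2 (A(r) = (r**2 + 21)**2 = (21 + r**2)**2)
W = 12284976921619181/14662888074705773 (W = -(-1212521/(21 + (-376)**2)**2 + 1228832/((-1*1466794))) = -(-1212521/(21 + 141376)**2 + 1228832/(-1466794)) = -(-1212521/(141397**2) + 1228832*(-1/1466794)) = -(-1212521/19993111609 - 614416/733397) = -1*(-12284976921619181/14662888074705773) = 12284976921619181/14662888074705773 ≈ 0.83783)
-W = -1*12284976921619181/14662888074705773 = -12284976921619181/14662888074705773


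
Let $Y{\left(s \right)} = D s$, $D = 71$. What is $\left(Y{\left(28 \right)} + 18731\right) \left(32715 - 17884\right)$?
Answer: $307283489$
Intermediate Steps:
$Y{\left(s \right)} = 71 s$
$\left(Y{\left(28 \right)} + 18731\right) \left(32715 - 17884\right) = \left(71 \cdot 28 + 18731\right) \left(32715 - 17884\right) = \left(1988 + 18731\right) 14831 = 20719 \cdot 14831 = 307283489$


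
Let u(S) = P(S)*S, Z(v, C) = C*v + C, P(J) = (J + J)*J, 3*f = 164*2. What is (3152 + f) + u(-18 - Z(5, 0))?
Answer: -25208/3 ≈ -8402.7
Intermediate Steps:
f = 328/3 (f = (164*2)/3 = (⅓)*328 = 328/3 ≈ 109.33)
P(J) = 2*J² (P(J) = (2*J)*J = 2*J²)
Z(v, C) = C + C*v
u(S) = 2*S³ (u(S) = (2*S²)*S = 2*S³)
(3152 + f) + u(-18 - Z(5, 0)) = (3152 + 328/3) + 2*(-18 - 0*(1 + 5))³ = 9784/3 + 2*(-18 - 0*6)³ = 9784/3 + 2*(-18 - 1*0)³ = 9784/3 + 2*(-18 + 0)³ = 9784/3 + 2*(-18)³ = 9784/3 + 2*(-5832) = 9784/3 - 11664 = -25208/3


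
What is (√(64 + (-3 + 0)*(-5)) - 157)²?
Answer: (157 - √79)² ≈ 21937.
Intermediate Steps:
(√(64 + (-3 + 0)*(-5)) - 157)² = (√(64 - 3*(-5)) - 157)² = (√(64 + 15) - 157)² = (√79 - 157)² = (-157 + √79)²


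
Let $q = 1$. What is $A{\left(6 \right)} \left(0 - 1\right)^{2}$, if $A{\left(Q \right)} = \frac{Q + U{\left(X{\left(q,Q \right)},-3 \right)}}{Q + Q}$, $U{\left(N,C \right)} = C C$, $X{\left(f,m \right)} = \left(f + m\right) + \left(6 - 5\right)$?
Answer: $\frac{5}{4} \approx 1.25$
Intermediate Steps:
$X{\left(f,m \right)} = 1 + f + m$ ($X{\left(f,m \right)} = \left(f + m\right) + 1 = 1 + f + m$)
$U{\left(N,C \right)} = C^{2}$
$A{\left(Q \right)} = \frac{9 + Q}{2 Q}$ ($A{\left(Q \right)} = \frac{Q + \left(-3\right)^{2}}{Q + Q} = \frac{Q + 9}{2 Q} = \left(9 + Q\right) \frac{1}{2 Q} = \frac{9 + Q}{2 Q}$)
$A{\left(6 \right)} \left(0 - 1\right)^{2} = \frac{9 + 6}{2 \cdot 6} \left(0 - 1\right)^{2} = \frac{1}{2} \cdot \frac{1}{6} \cdot 15 \left(-1\right)^{2} = \frac{5}{4} \cdot 1 = \frac{5}{4}$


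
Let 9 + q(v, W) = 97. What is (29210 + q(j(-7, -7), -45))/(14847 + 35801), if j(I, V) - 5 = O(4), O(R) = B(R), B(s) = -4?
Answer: 14649/25324 ≈ 0.57846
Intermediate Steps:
O(R) = -4
j(I, V) = 1 (j(I, V) = 5 - 4 = 1)
q(v, W) = 88 (q(v, W) = -9 + 97 = 88)
(29210 + q(j(-7, -7), -45))/(14847 + 35801) = (29210 + 88)/(14847 + 35801) = 29298/50648 = 29298*(1/50648) = 14649/25324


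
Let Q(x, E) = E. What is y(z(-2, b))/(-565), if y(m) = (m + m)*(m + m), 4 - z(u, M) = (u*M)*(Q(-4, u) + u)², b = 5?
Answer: -107584/565 ≈ -190.41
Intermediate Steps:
z(u, M) = 4 - 4*M*u³ (z(u, M) = 4 - u*M*(u + u)² = 4 - M*u*(2*u)² = 4 - M*u*4*u² = 4 - 4*M*u³)
y(m) = 4*m² (y(m) = (2*m)*(2*m) = 4*m²)
y(z(-2, b))/(-565) = (4*(4 - 4*5*(-2)³)²)/(-565) = (4*(4 - 4*5*(-8))²)*(-1/565) = (4*(4 + 160)²)*(-1/565) = (4*164²)*(-1/565) = (4*26896)*(-1/565) = 107584*(-1/565) = -107584/565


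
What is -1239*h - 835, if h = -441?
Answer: 545564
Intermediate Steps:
-1239*h - 835 = -1239*(-441) - 835 = 546399 - 835 = 545564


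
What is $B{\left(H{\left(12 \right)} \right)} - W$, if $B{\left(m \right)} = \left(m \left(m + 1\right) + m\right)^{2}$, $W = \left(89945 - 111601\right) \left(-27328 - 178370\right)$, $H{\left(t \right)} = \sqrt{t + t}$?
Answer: $-4454595216 + 192 \sqrt{6} \approx -4.4546 \cdot 10^{9}$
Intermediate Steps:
$H{\left(t \right)} = \sqrt{2} \sqrt{t}$ ($H{\left(t \right)} = \sqrt{2 t} = \sqrt{2} \sqrt{t}$)
$W = 4454595888$ ($W = \left(-21656\right) \left(-205698\right) = 4454595888$)
$B{\left(m \right)} = \left(m + m \left(1 + m\right)\right)^{2}$ ($B{\left(m \right)} = \left(m \left(1 + m\right) + m\right)^{2} = \left(m + m \left(1 + m\right)\right)^{2}$)
$B{\left(H{\left(12 \right)} \right)} - W = \left(\sqrt{2} \sqrt{12}\right)^{2} \left(2 + \sqrt{2} \sqrt{12}\right)^{2} - 4454595888 = \left(\sqrt{2} \cdot 2 \sqrt{3}\right)^{2} \left(2 + \sqrt{2} \cdot 2 \sqrt{3}\right)^{2} - 4454595888 = \left(2 \sqrt{6}\right)^{2} \left(2 + 2 \sqrt{6}\right)^{2} - 4454595888 = 24 \left(2 + 2 \sqrt{6}\right)^{2} - 4454595888 = -4454595888 + 24 \left(2 + 2 \sqrt{6}\right)^{2}$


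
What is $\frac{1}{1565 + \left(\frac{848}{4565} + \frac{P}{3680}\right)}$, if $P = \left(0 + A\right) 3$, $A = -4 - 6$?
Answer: $\frac{1679920}{2629373169} \approx 0.0006389$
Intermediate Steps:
$A = -10$
$P = -30$ ($P = \left(0 - 10\right) 3 = \left(-10\right) 3 = -30$)
$\frac{1}{1565 + \left(\frac{848}{4565} + \frac{P}{3680}\right)} = \frac{1}{1565 + \left(\frac{848}{4565} - \frac{30}{3680}\right)} = \frac{1}{1565 + \left(848 \cdot \frac{1}{4565} - \frac{3}{368}\right)} = \frac{1}{1565 + \left(\frac{848}{4565} - \frac{3}{368}\right)} = \frac{1}{1565 + \frac{298369}{1679920}} = \frac{1}{\frac{2629373169}{1679920}} = \frac{1679920}{2629373169}$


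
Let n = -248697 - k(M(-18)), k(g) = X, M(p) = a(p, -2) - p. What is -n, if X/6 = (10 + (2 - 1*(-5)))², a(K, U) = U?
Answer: 250431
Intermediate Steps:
X = 1734 (X = 6*(10 + (2 - 1*(-5)))² = 6*(10 + (2 + 5))² = 6*(10 + 7)² = 6*17² = 6*289 = 1734)
M(p) = -2 - p
k(g) = 1734
n = -250431 (n = -248697 - 1*1734 = -248697 - 1734 = -250431)
-n = -1*(-250431) = 250431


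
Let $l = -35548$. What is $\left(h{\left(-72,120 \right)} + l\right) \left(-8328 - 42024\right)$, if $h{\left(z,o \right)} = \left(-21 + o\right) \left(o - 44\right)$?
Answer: $1411064448$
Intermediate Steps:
$h{\left(z,o \right)} = \left(-44 + o\right) \left(-21 + o\right)$ ($h{\left(z,o \right)} = \left(-21 + o\right) \left(-44 + o\right) = \left(-44 + o\right) \left(-21 + o\right)$)
$\left(h{\left(-72,120 \right)} + l\right) \left(-8328 - 42024\right) = \left(\left(924 + 120^{2} - 7800\right) - 35548\right) \left(-8328 - 42024\right) = \left(\left(924 + 14400 - 7800\right) - 35548\right) \left(-50352\right) = \left(7524 - 35548\right) \left(-50352\right) = \left(-28024\right) \left(-50352\right) = 1411064448$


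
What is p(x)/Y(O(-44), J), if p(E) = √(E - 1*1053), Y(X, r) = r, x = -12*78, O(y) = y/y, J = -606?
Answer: -I*√221/202 ≈ -0.073594*I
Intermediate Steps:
O(y) = 1
x = -936
p(E) = √(-1053 + E) (p(E) = √(E - 1053) = √(-1053 + E))
p(x)/Y(O(-44), J) = √(-1053 - 936)/(-606) = √(-1989)*(-1/606) = (3*I*√221)*(-1/606) = -I*√221/202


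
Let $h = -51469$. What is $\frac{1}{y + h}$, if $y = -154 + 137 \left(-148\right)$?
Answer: $- \frac{1}{71899} \approx -1.3908 \cdot 10^{-5}$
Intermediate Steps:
$y = -20430$ ($y = -154 - 20276 = -20430$)
$\frac{1}{y + h} = \frac{1}{-20430 - 51469} = \frac{1}{-71899} = - \frac{1}{71899}$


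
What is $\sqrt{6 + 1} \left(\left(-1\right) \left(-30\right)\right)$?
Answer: $30 \sqrt{7} \approx 79.373$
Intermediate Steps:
$\sqrt{6 + 1} \left(\left(-1\right) \left(-30\right)\right) = \sqrt{7} \cdot 30 = 30 \sqrt{7}$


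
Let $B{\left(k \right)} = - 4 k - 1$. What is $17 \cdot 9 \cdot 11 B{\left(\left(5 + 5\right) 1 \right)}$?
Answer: $-69003$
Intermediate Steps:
$B{\left(k \right)} = -1 - 4 k$
$17 \cdot 9 \cdot 11 B{\left(\left(5 + 5\right) 1 \right)} = 17 \cdot 9 \cdot 11 \left(-1 - 4 \left(5 + 5\right) 1\right) = 153 \cdot 11 \left(-1 - 4 \cdot 10 \cdot 1\right) = 1683 \left(-1 - 40\right) = 1683 \left(-41\right) = -69003$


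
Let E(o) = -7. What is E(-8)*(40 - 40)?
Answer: 0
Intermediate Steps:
E(-8)*(40 - 40) = -7*(40 - 40) = -7*0 = 0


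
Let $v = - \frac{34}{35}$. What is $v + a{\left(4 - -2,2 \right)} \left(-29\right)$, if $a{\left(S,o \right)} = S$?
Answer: $- \frac{6124}{35} \approx -174.97$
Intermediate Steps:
$v = - \frac{34}{35}$ ($v = \left(-34\right) \frac{1}{35} = - \frac{34}{35} \approx -0.97143$)
$v + a{\left(4 - -2,2 \right)} \left(-29\right) = - \frac{34}{35} + \left(4 - -2\right) \left(-29\right) = - \frac{34}{35} + \left(4 + 2\right) \left(-29\right) = - \frac{34}{35} + 6 \left(-29\right) = - \frac{34}{35} - 174 = - \frac{6124}{35}$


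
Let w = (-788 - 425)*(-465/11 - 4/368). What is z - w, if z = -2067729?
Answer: -2144447231/1012 ≈ -2.1190e+6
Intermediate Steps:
w = 51905483/1012 (w = -1213*(-465*1/11 - 4*1/368) = -1213*(-465/11 - 1/92) = -1213*(-42791/1012) = 51905483/1012 ≈ 51290.)
z - w = -2067729 - 1*51905483/1012 = -2067729 - 51905483/1012 = -2144447231/1012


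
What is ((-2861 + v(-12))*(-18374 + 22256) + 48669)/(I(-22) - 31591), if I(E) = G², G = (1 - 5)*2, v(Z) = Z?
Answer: 1233813/3503 ≈ 352.22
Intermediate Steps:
G = -8 (G = -4*2 = -8)
I(E) = 64 (I(E) = (-8)² = 64)
((-2861 + v(-12))*(-18374 + 22256) + 48669)/(I(-22) - 31591) = ((-2861 - 12)*(-18374 + 22256) + 48669)/(64 - 31591) = (-2873*3882 + 48669)/(-31527) = (-11152986 + 48669)*(-1/31527) = -11104317*(-1/31527) = 1233813/3503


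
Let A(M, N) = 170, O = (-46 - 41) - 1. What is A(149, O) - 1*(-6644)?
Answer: 6814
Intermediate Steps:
O = -88 (O = -87 - 1 = -88)
A(149, O) - 1*(-6644) = 170 - 1*(-6644) = 170 + 6644 = 6814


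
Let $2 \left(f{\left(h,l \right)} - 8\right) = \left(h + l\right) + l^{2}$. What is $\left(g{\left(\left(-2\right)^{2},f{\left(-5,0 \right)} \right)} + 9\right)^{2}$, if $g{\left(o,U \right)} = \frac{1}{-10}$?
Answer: $\frac{7921}{100} \approx 79.21$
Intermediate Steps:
$f{\left(h,l \right)} = 8 + \frac{h}{2} + \frac{l}{2} + \frac{l^{2}}{2}$ ($f{\left(h,l \right)} = 8 + \frac{\left(h + l\right) + l^{2}}{2} = 8 + \frac{h + l + l^{2}}{2} = 8 + \left(\frac{h}{2} + \frac{l}{2} + \frac{l^{2}}{2}\right) = 8 + \frac{h}{2} + \frac{l}{2} + \frac{l^{2}}{2}$)
$g{\left(o,U \right)} = - \frac{1}{10}$
$\left(g{\left(\left(-2\right)^{2},f{\left(-5,0 \right)} \right)} + 9\right)^{2} = \left(- \frac{1}{10} + 9\right)^{2} = \left(\frac{89}{10}\right)^{2} = \frac{7921}{100}$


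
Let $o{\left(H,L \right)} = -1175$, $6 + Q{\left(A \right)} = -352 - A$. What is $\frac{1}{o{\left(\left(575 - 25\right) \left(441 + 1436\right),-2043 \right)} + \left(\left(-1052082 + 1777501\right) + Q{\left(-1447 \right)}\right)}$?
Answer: $\frac{1}{725333} \approx 1.3787 \cdot 10^{-6}$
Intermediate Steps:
$Q{\left(A \right)} = -358 - A$ ($Q{\left(A \right)} = -6 - \left(352 + A\right) = -358 - A$)
$\frac{1}{o{\left(\left(575 - 25\right) \left(441 + 1436\right),-2043 \right)} + \left(\left(-1052082 + 1777501\right) + Q{\left(-1447 \right)}\right)} = \frac{1}{-1175 + \left(\left(-1052082 + 1777501\right) - -1089\right)} = \frac{1}{-1175 + \left(725419 + \left(-358 + 1447\right)\right)} = \frac{1}{-1175 + \left(725419 + 1089\right)} = \frac{1}{-1175 + 726508} = \frac{1}{725333}$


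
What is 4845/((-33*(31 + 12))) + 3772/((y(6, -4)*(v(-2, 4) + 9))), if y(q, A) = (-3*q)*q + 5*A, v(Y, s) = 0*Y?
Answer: -911159/136224 ≈ -6.6887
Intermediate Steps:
v(Y, s) = 0
y(q, A) = -3*q² + 5*A
4845/((-33*(31 + 12))) + 3772/((y(6, -4)*(v(-2, 4) + 9))) = 4845/((-33*(31 + 12))) + 3772/(((-3*6² + 5*(-4))*(0 + 9))) = 4845/((-33*43)) + 3772/(((-3*36 - 20)*9)) = 4845/(-1419) + 3772/(((-108 - 20)*9)) = 4845*(-1/1419) + 3772/((-128*9)) = -1615/473 + 3772/(-1152) = -1615/473 + 3772*(-1/1152) = -1615/473 - 943/288 = -911159/136224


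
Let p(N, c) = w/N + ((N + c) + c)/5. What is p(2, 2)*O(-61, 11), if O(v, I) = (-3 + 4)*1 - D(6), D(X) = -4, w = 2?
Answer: 11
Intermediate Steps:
p(N, c) = 2/N + N/5 + 2*c/5 (p(N, c) = 2/N + ((N + c) + c)/5 = 2/N + (N + 2*c)*(⅕) = 2/N + (N/5 + 2*c/5) = 2/N + N/5 + 2*c/5)
O(v, I) = 5 (O(v, I) = (-3 + 4)*1 - 1*(-4) = 1*1 + 4 = 1 + 4 = 5)
p(2, 2)*O(-61, 11) = ((⅕)*(10 + 2*(2 + 2*2))/2)*5 = ((⅕)*(½)*(10 + 2*(2 + 4)))*5 = ((⅕)*(½)*(10 + 2*6))*5 = ((⅕)*(½)*(10 + 12))*5 = ((⅕)*(½)*22)*5 = (11/5)*5 = 11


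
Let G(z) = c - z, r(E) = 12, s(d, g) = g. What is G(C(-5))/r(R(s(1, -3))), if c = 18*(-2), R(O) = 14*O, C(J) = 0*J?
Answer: -3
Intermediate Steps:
C(J) = 0
c = -36
G(z) = -36 - z
G(C(-5))/r(R(s(1, -3))) = (-36 - 1*0)/12 = (-36 + 0)*(1/12) = -36*1/12 = -3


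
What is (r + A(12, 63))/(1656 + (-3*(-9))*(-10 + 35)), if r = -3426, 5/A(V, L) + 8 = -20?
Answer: -95933/65268 ≈ -1.4698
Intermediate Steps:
A(V, L) = -5/28 (A(V, L) = 5/(-8 - 20) = 5/(-28) = 5*(-1/28) = -5/28)
(r + A(12, 63))/(1656 + (-3*(-9))*(-10 + 35)) = (-3426 - 5/28)/(1656 + (-3*(-9))*(-10 + 35)) = -95933/(28*(1656 + 27*25)) = -95933/(28*(1656 + 675)) = -95933/28/2331 = -95933/28*1/2331 = -95933/65268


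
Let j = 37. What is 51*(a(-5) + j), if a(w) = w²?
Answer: 3162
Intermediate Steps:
51*(a(-5) + j) = 51*((-5)² + 37) = 51*(25 + 37) = 51*62 = 3162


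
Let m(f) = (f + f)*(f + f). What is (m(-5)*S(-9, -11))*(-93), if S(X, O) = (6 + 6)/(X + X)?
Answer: 6200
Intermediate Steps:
S(X, O) = 6/X (S(X, O) = 12/((2*X)) = 12*(1/(2*X)) = 6/X)
m(f) = 4*f² (m(f) = (2*f)*(2*f) = 4*f²)
(m(-5)*S(-9, -11))*(-93) = ((4*(-5)²)*(6/(-9)))*(-93) = ((4*25)*(6*(-⅑)))*(-93) = (100*(-⅔))*(-93) = -200/3*(-93) = 6200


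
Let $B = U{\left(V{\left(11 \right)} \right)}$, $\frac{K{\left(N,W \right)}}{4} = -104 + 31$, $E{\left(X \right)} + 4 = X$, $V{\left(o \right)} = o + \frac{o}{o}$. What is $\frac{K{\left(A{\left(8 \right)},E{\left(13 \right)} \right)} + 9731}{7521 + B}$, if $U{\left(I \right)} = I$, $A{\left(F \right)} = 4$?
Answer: $\frac{9439}{7533} \approx 1.253$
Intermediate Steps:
$V{\left(o \right)} = 1 + o$ ($V{\left(o \right)} = o + 1 = 1 + o$)
$E{\left(X \right)} = -4 + X$
$K{\left(N,W \right)} = -292$ ($K{\left(N,W \right)} = 4 \left(-104 + 31\right) = 4 \left(-73\right) = -292$)
$B = 12$ ($B = 1 + 11 = 12$)
$\frac{K{\left(A{\left(8 \right)},E{\left(13 \right)} \right)} + 9731}{7521 + B} = \frac{-292 + 9731}{7521 + 12} = \frac{9439}{7533}$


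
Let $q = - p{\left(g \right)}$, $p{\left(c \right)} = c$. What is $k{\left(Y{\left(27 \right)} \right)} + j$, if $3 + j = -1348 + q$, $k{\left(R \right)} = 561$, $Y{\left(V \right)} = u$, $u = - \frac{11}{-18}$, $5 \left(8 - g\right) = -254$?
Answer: $- \frac{4244}{5} \approx -848.8$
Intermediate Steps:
$g = \frac{294}{5}$ ($g = 8 - - \frac{254}{5} = 8 + \frac{254}{5} = \frac{294}{5} \approx 58.8$)
$u = \frac{11}{18}$ ($u = \left(-11\right) \left(- \frac{1}{18}\right) = \frac{11}{18} \approx 0.61111$)
$Y{\left(V \right)} = \frac{11}{18}$
$q = - \frac{294}{5}$ ($q = \left(-1\right) \frac{294}{5} = - \frac{294}{5} \approx -58.8$)
$j = - \frac{7049}{5}$ ($j = -3 - \frac{7034}{5} = - \frac{7049}{5} \approx -1409.8$)
$k{\left(Y{\left(27 \right)} \right)} + j = 561 - \frac{7049}{5} = - \frac{4244}{5}$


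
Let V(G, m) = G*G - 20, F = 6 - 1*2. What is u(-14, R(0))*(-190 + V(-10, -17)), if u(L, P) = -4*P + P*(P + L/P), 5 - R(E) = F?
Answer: 1870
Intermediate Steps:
F = 4 (F = 6 - 2 = 4)
V(G, m) = -20 + G**2 (V(G, m) = G**2 - 20 = -20 + G**2)
R(E) = 1 (R(E) = 5 - 1*4 = 5 - 4 = 1)
u(-14, R(0))*(-190 + V(-10, -17)) = (-14 + 1**2 - 4*1)*(-190 + (-20 + (-10)**2)) = (-14 + 1 - 4)*(-190 + (-20 + 100)) = -17*(-190 + 80) = -17*(-110) = 1870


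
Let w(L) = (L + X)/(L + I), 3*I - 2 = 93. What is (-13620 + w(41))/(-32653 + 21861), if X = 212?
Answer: 2968401/2352656 ≈ 1.2617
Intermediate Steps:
I = 95/3 (I = ⅔ + (⅓)*93 = ⅔ + 31 = 95/3 ≈ 31.667)
w(L) = (212 + L)/(95/3 + L) (w(L) = (L + 212)/(L + 95/3) = (212 + L)/(95/3 + L))
(-13620 + w(41))/(-32653 + 21861) = (-13620 + 3*(212 + 41)/(95 + 3*41))/(-32653 + 21861) = (-13620 + 3*253/(95 + 123))/(-10792) = (-13620 + 3*253/218)*(-1/10792) = (-13620 + 3*(1/218)*253)*(-1/10792) = (-13620 + 759/218)*(-1/10792) = -2968401/218*(-1/10792) = 2968401/2352656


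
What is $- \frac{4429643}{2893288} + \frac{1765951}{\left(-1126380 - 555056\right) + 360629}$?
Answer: $- \frac{10960108318789}{3821475043416} \approx -2.868$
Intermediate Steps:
$- \frac{4429643}{2893288} + \frac{1765951}{\left(-1126380 - 555056\right) + 360629} = \left(-4429643\right) \frac{1}{2893288} + \frac{1765951}{-1681436 + 360629} = - \frac{4429643}{2893288} + \frac{1765951}{-1320807} = - \frac{4429643}{2893288} + 1765951 \left(- \frac{1}{1320807}\right) = - \frac{4429643}{2893288} - \frac{1765951}{1320807} = - \frac{10960108318789}{3821475043416}$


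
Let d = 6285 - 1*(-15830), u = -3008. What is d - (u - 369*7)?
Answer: 27706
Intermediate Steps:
d = 22115 (d = 6285 + 15830 = 22115)
d - (u - 369*7) = 22115 - (-3008 - 369*7) = 22115 - (-3008 - 2583) = 22115 - 1*(-5591) = 22115 + 5591 = 27706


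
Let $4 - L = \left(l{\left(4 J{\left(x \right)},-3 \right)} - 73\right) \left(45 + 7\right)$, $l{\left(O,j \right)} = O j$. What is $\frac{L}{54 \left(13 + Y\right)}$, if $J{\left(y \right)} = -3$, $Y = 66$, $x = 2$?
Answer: $\frac{964}{2133} \approx 0.45195$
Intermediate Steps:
$L = 1928$ ($L = 4 - \left(4 \left(-3\right) \left(-3\right) - 73\right) \left(45 + 7\right) = 4 - \left(\left(-12\right) \left(-3\right) - 73\right) 52 = 4 - \left(36 - 73\right) 52 = 4 - \left(-37\right) 52 = 4 - -1924 = 4 + 1924 = 1928$)
$\frac{L}{54 \left(13 + Y\right)} = \frac{1928}{54 \left(13 + 66\right)} = \frac{1928}{54 \cdot 79} = \frac{1928}{4266} = 1928 \cdot \frac{1}{4266} = \frac{964}{2133}$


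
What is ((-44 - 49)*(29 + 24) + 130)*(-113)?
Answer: 542287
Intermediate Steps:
((-44 - 49)*(29 + 24) + 130)*(-113) = (-93*53 + 130)*(-113) = (-4929 + 130)*(-113) = -4799*(-113) = 542287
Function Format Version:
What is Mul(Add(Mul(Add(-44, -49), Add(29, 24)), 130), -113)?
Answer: 542287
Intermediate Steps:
Mul(Add(Mul(Add(-44, -49), Add(29, 24)), 130), -113) = Mul(Add(Mul(-93, 53), 130), -113) = Mul(Add(-4929, 130), -113) = Mul(-4799, -113) = 542287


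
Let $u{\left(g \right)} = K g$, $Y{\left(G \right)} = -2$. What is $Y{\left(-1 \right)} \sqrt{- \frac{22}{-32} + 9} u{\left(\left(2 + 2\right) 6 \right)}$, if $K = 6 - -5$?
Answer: $- 132 \sqrt{155} \approx -1643.4$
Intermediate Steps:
$K = 11$ ($K = 6 + 5 = 11$)
$u{\left(g \right)} = 11 g$
$Y{\left(-1 \right)} \sqrt{- \frac{22}{-32} + 9} u{\left(\left(2 + 2\right) 6 \right)} = - 2 \sqrt{- \frac{22}{-32} + 9} \cdot 11 \left(2 + 2\right) 6 = - 2 \sqrt{\left(-22\right) \left(- \frac{1}{32}\right) + 9} \cdot 11 \cdot 4 \cdot 6 = - 2 \sqrt{\frac{11}{16} + 9} \cdot 11 \cdot 24 = - 2 \sqrt{\frac{155}{16}} \cdot 264 = - 2 \frac{\sqrt{155}}{4} \cdot 264 = - \frac{\sqrt{155}}{2} \cdot 264 = - 132 \sqrt{155}$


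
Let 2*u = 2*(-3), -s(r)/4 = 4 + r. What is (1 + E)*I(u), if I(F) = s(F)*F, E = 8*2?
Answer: 204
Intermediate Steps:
s(r) = -16 - 4*r (s(r) = -4*(4 + r) = -16 - 4*r)
u = -3 (u = (2*(-3))/2 = (½)*(-6) = -3)
E = 16
I(F) = F*(-16 - 4*F) (I(F) = (-16 - 4*F)*F = F*(-16 - 4*F))
(1 + E)*I(u) = (1 + 16)*(-4*(-3)*(4 - 3)) = 17*(-4*(-3)*1) = 17*12 = 204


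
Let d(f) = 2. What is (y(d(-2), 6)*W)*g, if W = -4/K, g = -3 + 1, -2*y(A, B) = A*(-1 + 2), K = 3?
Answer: -8/3 ≈ -2.6667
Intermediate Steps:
y(A, B) = -A/2 (y(A, B) = -A*(-1 + 2)/2 = -A/2)
g = -2
W = -4/3 ≈ -1.3333
(y(d(-2), 6)*W)*g = (-½*2*(-4/3))*(-2) = -1*(-4/3)*(-2) = (4/3)*(-2) = -8/3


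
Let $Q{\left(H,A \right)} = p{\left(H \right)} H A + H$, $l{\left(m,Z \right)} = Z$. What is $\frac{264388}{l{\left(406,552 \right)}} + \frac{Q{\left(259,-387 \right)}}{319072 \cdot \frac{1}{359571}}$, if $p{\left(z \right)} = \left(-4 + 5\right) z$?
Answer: $- \frac{80508699563015}{2751996} \approx -2.9255 \cdot 10^{7}$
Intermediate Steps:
$p{\left(z \right)} = z$ ($p{\left(z \right)} = 1 z = z$)
$Q{\left(H,A \right)} = H + A H^{2}$ ($Q{\left(H,A \right)} = H H A + H = H^{2} A + H = A H^{2} + H = H + A H^{2}$)
$\frac{264388}{l{\left(406,552 \right)}} + \frac{Q{\left(259,-387 \right)}}{319072 \cdot \frac{1}{359571}} = \frac{264388}{552} + \frac{259 \left(1 - 100233\right)}{319072 \cdot \frac{1}{359571}} = 264388 \cdot \frac{1}{552} + \frac{259 \left(1 - 100233\right)}{319072 \cdot \frac{1}{359571}} = \frac{66097}{138} + \frac{259 \left(-100232\right)}{\frac{319072}{359571}} = \frac{66097}{138} - \frac{1166811850281}{39884} = - \frac{80508699563015}{2751996}$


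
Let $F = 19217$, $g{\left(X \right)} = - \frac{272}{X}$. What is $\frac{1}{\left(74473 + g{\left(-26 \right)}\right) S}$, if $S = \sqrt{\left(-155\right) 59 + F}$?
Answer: $\frac{13 \sqrt{2518}}{4876283260} \approx 1.3378 \cdot 10^{-7}$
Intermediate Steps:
$S = 2 \sqrt{2518}$ ($S = \sqrt{\left(-155\right) 59 + 19217} = \sqrt{-9145 + 19217} = \sqrt{10072} = 2 \sqrt{2518} \approx 100.36$)
$\frac{1}{\left(74473 + g{\left(-26 \right)}\right) S} = \frac{1}{\left(74473 - \frac{272}{-26}\right) 2 \sqrt{2518}} = \frac{\frac{1}{5036} \sqrt{2518}}{74473 - - \frac{136}{13}} = \frac{\frac{1}{5036} \sqrt{2518}}{74473 + \frac{136}{13}} = \frac{\frac{1}{5036} \sqrt{2518}}{\frac{968285}{13}} = \frac{13 \frac{\sqrt{2518}}{5036}}{968285} = \frac{13 \sqrt{2518}}{4876283260}$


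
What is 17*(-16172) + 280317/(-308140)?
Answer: -84715361677/308140 ≈ -2.7493e+5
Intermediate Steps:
17*(-16172) + 280317/(-308140) = -274924 + 280317*(-1/308140) = -274924 - 280317/308140 = -84715361677/308140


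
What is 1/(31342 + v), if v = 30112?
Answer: 1/61454 ≈ 1.6272e-5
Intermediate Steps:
1/(31342 + v) = 1/(31342 + 30112) = 1/61454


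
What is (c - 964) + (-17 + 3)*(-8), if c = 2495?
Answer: 1643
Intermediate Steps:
(c - 964) + (-17 + 3)*(-8) = (2495 - 964) + (-17 + 3)*(-8) = 1531 - 14*(-8) = 1531 + 112 = 1643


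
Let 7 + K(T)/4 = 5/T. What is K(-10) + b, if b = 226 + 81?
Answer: 277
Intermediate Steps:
K(T) = -28 + 20/T (K(T) = -28 + 4*(5/T) = -28 + 20/T)
b = 307
K(-10) + b = (-28 + 20/(-10)) + 307 = (-28 + 20*(-⅒)) + 307 = (-28 - 2) + 307 = -30 + 307 = 277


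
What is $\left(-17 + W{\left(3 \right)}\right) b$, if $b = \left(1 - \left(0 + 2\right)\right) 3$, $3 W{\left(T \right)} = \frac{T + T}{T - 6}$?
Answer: $53$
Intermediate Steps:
$W{\left(T \right)} = \frac{2 T}{3 \left(-6 + T\right)}$ ($W{\left(T \right)} = \frac{\left(T + T\right) \frac{1}{T - 6}}{3} = \frac{2 T \frac{1}{-6 + T}}{3} = \frac{2 T}{3 \left(-6 + T\right)}$)
$b = -3$ ($b = \left(1 - 2\right) 3 = \left(-1\right) 3 = -3$)
$\left(-17 + W{\left(3 \right)}\right) b = \left(-17 + \frac{2}{3} \cdot 3 \frac{1}{-6 + 3}\right) \left(-3\right) = \left(-17 + \frac{2}{3} \cdot 3 \frac{1}{-3}\right) \left(-3\right) = \left(-17 + \frac{2}{3} \cdot 3 \left(- \frac{1}{3}\right)\right) \left(-3\right) = \left(-17 - \frac{2}{3}\right) \left(-3\right) = \left(- \frac{53}{3}\right) \left(-3\right) = 53$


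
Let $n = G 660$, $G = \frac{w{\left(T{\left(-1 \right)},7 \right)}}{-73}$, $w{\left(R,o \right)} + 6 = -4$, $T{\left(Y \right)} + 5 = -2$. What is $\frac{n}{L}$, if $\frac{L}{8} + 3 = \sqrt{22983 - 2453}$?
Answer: $\frac{2475}{1498033} + \frac{825 \sqrt{20530}}{1498033} \approx 0.080561$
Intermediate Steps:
$T{\left(Y \right)} = -7$ ($T{\left(Y \right)} = -5 - 2 = -7$)
$w{\left(R,o \right)} = -10$ ($w{\left(R,o \right)} = -6 - 4 = -10$)
$G = \frac{10}{73}$ ($G = - \frac{10}{-73} = \left(-10\right) \left(- \frac{1}{73}\right) = \frac{10}{73} \approx 0.13699$)
$L = -24 + 8 \sqrt{20530}$ ($L = -24 + 8 \sqrt{22983 - 2453} = -24 + 8 \sqrt{20530} \approx 1122.3$)
$n = \frac{6600}{73}$ ($n = \frac{10}{73} \cdot 660 = \frac{6600}{73} \approx 90.411$)
$\frac{n}{L} = \frac{6600}{73 \left(-24 + 8 \sqrt{20530}\right)}$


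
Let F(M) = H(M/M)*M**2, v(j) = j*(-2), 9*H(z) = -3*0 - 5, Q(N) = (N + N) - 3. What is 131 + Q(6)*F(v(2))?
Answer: 51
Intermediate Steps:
Q(N) = -3 + 2*N (Q(N) = 2*N - 3 = -3 + 2*N)
H(z) = -5/9 (H(z) = (-3*0 - 5)/9 = (0 - 5)/9 = (1/9)*(-5) = -5/9)
v(j) = -2*j
F(M) = -5*M**2/9
131 + Q(6)*F(v(2)) = 131 + (-3 + 2*6)*(-5*(-2*2)**2/9) = 131 + (-3 + 12)*(-5/9*(-4)**2) = 131 + 9*(-5/9*16) = 131 + 9*(-80/9) = 131 - 80 = 51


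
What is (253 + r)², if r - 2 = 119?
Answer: 139876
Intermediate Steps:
r = 121 (r = 2 + 119 = 121)
(253 + r)² = (253 + 121)² = 374² = 139876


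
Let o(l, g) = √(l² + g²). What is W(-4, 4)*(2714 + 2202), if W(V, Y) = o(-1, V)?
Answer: 4916*√17 ≈ 20269.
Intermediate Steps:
o(l, g) = √(g² + l²)
W(V, Y) = √(1 + V²) (W(V, Y) = √(V² + (-1)²) = √(V² + 1) = √(1 + V²))
W(-4, 4)*(2714 + 2202) = √(1 + (-4)²)*(2714 + 2202) = √(1 + 16)*4916 = √17*4916 = 4916*√17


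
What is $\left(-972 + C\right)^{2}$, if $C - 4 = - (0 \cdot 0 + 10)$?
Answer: $956484$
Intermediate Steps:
$C = -6$ ($C = 4 - \left(0 \cdot 0 + 10\right) = 4 - \left(0 + 10\right) = 4 - 10 = -6$)
$\left(-972 + C\right)^{2} = \left(-972 - 6\right)^{2} = \left(-978\right)^{2} = 956484$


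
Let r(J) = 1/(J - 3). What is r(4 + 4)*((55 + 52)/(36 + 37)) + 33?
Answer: 12152/365 ≈ 33.293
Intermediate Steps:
r(J) = 1/(-3 + J)
r(4 + 4)*((55 + 52)/(36 + 37)) + 33 = ((55 + 52)/(36 + 37))/(-3 + (4 + 4)) + 33 = (107/73)/(-3 + 8) + 33 = (107*(1/73))/5 + 33 = (⅕)*(107/73) + 33 = 107/365 + 33 = 12152/365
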